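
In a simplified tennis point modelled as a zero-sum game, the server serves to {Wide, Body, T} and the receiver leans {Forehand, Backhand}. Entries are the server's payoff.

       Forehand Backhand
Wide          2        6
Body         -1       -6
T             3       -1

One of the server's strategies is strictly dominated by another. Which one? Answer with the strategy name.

Body

Wide gives a strictly higher payoff than Body against every column: 2 > -1, 6 > -6.
So Body is strictly dominated and the server never plays it.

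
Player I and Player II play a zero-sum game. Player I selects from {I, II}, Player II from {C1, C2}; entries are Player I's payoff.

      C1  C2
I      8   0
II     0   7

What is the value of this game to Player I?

Row minima: I → 0, II → 0; maximin = 0.
Column maxima: C1 → 8, C2 → 7; minimax = 7.
0 ≠ 7, so there is no saddle point; optimal play is mixed.
Let Player I play I with probability p. Expected payoff against C1: 8p + 0(1−p) = 8p; against C2: 0p + 7(1−p) = −7p + 7.
Setting these equal: 8p = −7p + 7 ⇒ 15p = 7 ⇒ p = 7/15, and the value is (8)·(7/15) = 56/15.
For Player II: with q = P(C1), equating I's and II's payoffs gives 8q = −7q + 7 ⇒ q = 7/15.

56/15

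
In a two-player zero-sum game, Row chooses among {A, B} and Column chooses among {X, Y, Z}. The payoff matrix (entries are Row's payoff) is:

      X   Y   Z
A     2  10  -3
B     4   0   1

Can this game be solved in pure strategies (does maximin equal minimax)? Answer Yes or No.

No

Row minima: A → -3, B → 0; maximin = 0.
Column maxima: X → 4, Y → 10, Z → 1; minimax = 1.
0 ≠ 1, so no pure-strategy equilibrium exists.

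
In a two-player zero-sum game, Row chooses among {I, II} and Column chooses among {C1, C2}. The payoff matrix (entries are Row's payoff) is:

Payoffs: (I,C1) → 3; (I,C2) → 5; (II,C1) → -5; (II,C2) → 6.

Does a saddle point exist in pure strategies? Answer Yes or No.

Row minima: I → 3, II → -5; maximin = 3.
Column maxima: C1 → 3, C2 → 6; minimax = 3.
maximin = minimax = 3, so a saddle point exists.

Yes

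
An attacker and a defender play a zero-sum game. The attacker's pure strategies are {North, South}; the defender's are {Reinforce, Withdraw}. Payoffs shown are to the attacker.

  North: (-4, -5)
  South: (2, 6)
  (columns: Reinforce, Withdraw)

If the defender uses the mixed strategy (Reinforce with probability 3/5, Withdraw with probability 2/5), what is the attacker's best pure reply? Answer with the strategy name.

Expected payoff of North: (3/5)·(-4) + (2/5)·(-5) = -22/5.
Expected payoff of South: (3/5)·2 + (2/5)·6 = 18/5.
The largest is 18/5, so the attacker's best response is South.

South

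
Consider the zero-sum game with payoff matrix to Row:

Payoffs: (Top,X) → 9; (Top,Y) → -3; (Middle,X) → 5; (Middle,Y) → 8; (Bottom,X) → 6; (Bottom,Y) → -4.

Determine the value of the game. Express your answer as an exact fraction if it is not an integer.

29/5

Row minima: Top → -3, Middle → 5, Bottom → -4; maximin = 5.
Column maxima: X → 9, Y → 8; minimax = 8.
5 ≠ 8, so there is no saddle point; optimal play is mixed.
Bottom is strictly dominated by Top, so Row never plays it.
On the remaining 2×2 (Top, Middle vs X, Y):
Let Row play Top with probability p. Expected payoff against X: 9p + 5(1−p) = 4p + 5; against Y: (-3)p + 8(1−p) = −11p + 8.
Setting these equal: 4p + 5 = −11p + 8 ⇒ 15p = 3 ⇒ p = 1/5, and the value is (4)·(1/5) + 5 = 29/5.
For Column: with q = P(X), equating Top's and Middle's payoffs gives 12q − 3 = −3q + 8 ⇒ q = 11/15.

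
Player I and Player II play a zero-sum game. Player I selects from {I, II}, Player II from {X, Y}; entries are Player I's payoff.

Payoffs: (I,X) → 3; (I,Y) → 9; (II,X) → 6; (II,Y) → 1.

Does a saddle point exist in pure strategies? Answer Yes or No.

No

Row minima: I → 3, II → 1; maximin = 3.
Column maxima: X → 6, Y → 9; minimax = 6.
3 ≠ 6, so no pure-strategy equilibrium exists.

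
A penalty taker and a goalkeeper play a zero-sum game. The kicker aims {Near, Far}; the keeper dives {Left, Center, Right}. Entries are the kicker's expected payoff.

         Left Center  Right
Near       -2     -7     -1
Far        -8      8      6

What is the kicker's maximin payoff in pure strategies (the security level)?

Row minima: Near → -7, Far → -8.
The best of these is -7.

-7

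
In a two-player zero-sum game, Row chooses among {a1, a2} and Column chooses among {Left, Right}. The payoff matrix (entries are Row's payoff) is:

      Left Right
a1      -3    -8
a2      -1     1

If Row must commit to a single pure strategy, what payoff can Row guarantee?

-1

Row minima: a1 → -8, a2 → -1.
The best of these is -1.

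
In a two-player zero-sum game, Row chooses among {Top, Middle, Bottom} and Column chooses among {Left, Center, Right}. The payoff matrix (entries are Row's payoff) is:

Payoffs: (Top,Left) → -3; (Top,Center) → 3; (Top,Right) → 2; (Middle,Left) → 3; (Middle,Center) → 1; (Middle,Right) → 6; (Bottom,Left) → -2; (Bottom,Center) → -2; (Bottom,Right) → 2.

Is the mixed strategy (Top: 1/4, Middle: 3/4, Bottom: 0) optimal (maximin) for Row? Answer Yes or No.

Against Left this mix gives (1/4)·(-3) + (3/4)·3 = 3/2.
Against Center this mix gives (1/4)·3 + (3/4)·1 = 3/2.
Against Right this mix gives (1/4)·2 + (3/4)·6 = 5.
All of Column's active replies (Left, Center) yield 3/2, and no column does worse for Row. The mix makes Column indifferent and guarantees 3/2, so it is optimal.

Yes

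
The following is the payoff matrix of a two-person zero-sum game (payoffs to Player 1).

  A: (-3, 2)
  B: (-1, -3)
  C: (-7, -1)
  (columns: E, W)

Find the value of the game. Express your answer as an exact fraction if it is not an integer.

Row minima: A → -3, B → -3, C → -7; maximin = -3.
Column maxima: E → -1, W → 2; minimax = -1.
-3 ≠ -1, so there is no saddle point; optimal play is mixed.
C is strictly dominated by A, so Player 1 never plays it.
On the remaining 2×2 (A, B vs E, W):
Let Player 1 play A with probability p. Expected payoff against E: (-3)p + (-1)(1−p) = −2p − 1; against W: 2p + (-3)(1−p) = 5p − 3.
Setting these equal: −2p − 1 = 5p − 3 ⇒ −7p = -2 ⇒ p = 2/7, and the value is (-2)·(2/7) − 1 = -11/7.
For Player 2: with q = P(E), equating A's and B's payoffs gives −5q + 2 = 2q − 3 ⇒ q = 5/7.

-11/7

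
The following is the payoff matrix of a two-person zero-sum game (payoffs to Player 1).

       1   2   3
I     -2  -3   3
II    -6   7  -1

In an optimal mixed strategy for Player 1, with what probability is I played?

Row minima: I → -3, II → -6; maximin = -3.
Column maxima: 1 → -2, 2 → 7, 3 → 3; minimax = -2.
-3 ≠ -2, so there is no saddle point; optimal play is mixed.
3 is strictly dominated by 1 (it gives Player 1 strictly more in every row), so Player 2 never plays it.
On the remaining 2×2 (I, II vs 1, 2):
Let Player 1 play I with probability p. Expected payoff against 1: (-2)p + (-6)(1−p) = 4p − 6; against 2: (-3)p + 7(1−p) = −10p + 7.
Setting these equal: 4p − 6 = −10p + 7 ⇒ 14p = 13 ⇒ p = 13/14, and the value is (4)·(13/14) − 6 = -16/7.
For Player 2: with q = P(1), equating I's and II's payoffs gives q − 3 = −13q + 7 ⇒ q = 5/7.

13/14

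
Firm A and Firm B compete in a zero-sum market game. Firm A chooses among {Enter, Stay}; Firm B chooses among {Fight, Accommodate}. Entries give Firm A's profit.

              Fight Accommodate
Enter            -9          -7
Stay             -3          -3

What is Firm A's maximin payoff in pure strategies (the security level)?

Row minima: Enter → -9, Stay → -3.
The best of these is -3.

-3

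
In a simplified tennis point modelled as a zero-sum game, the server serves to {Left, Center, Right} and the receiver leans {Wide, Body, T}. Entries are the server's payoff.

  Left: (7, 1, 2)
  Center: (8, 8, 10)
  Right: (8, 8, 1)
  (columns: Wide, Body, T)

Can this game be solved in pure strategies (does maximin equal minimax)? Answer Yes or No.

Yes

Row minima: Left → 1, Center → 8, Right → 1; maximin = 8.
Column maxima: Wide → 8, Body → 8, T → 10; minimax = 8.
maximin = minimax = 8, so a saddle point exists.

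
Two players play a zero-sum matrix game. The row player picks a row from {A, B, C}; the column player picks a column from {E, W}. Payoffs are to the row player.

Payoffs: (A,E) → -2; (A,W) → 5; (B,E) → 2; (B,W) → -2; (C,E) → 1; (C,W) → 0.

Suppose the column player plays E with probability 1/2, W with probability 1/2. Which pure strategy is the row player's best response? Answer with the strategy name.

A

Expected payoff of A: (1/2)·(-2) + (1/2)·5 = 3/2.
Expected payoff of B: (1/2)·2 + (1/2)·(-2) = 0.
Expected payoff of C: (1/2)·1 + (1/2)·0 = 1/2.
The largest is 3/2, so the row player's best response is A.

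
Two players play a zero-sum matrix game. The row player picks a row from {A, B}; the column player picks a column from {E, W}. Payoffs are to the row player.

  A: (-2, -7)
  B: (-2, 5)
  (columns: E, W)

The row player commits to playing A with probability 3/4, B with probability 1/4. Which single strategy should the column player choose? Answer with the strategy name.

If the column player plays E, the row player's expected payoff is (3/4)·(-2) + (1/4)·(-2) = -2.
If the column player plays W, the row player's expected payoff is (3/4)·(-7) + (1/4)·5 = -4.
The column player minimizes the row player's payoff; the smallest is -4, so the best response is W.

W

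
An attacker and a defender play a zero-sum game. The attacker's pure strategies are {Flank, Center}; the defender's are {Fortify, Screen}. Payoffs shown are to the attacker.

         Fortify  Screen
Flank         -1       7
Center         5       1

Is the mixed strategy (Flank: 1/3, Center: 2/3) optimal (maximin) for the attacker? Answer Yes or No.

Against Fortify this mix gives (1/3)·(-1) + (2/3)·5 = 3.
Against Screen this mix gives (1/3)·7 + (2/3)·1 = 3.
All of the defender's active replies (Fortify, Screen) yield 3, and no column does worse for the attacker. The mix makes the defender indifferent and guarantees 3, so it is optimal.

Yes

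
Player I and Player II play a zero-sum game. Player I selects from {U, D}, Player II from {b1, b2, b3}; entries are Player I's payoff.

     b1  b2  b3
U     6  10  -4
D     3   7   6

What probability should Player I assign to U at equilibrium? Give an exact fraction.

Row minima: U → -4, D → 3; maximin = 3.
Column maxima: b1 → 6, b2 → 10, b3 → 6; minimax = 6.
3 ≠ 6, so there is no saddle point; optimal play is mixed.
b2 is strictly dominated by b1 (it gives Player I strictly more in every row), so Player II never plays it.
On the remaining 2×2 (U, D vs b1, b3):
Let Player I play U with probability p. Expected payoff against b1: 6p + 3(1−p) = 3p + 3; against b3: (-4)p + 6(1−p) = −10p + 6.
Setting these equal: 3p + 3 = −10p + 6 ⇒ 13p = 3 ⇒ p = 3/13, and the value is (3)·(3/13) + 3 = 48/13.
For Player II: with q = P(b1), equating U's and D's payoffs gives 10q − 4 = −3q + 6 ⇒ q = 10/13.

3/13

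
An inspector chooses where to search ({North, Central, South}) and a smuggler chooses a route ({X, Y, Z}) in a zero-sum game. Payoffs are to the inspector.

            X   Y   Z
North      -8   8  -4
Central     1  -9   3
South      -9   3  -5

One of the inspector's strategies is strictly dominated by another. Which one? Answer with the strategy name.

North gives a strictly higher payoff than South against every column: -8 > -9, 8 > 3, -4 > -5.
So South is strictly dominated and the inspector never plays it.

South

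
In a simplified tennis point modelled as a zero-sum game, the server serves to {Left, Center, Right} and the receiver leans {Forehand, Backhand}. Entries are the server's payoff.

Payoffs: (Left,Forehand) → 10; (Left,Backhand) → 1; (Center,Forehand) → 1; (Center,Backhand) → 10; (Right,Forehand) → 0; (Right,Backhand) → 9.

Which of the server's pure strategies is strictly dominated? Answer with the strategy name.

Right

Center gives a strictly higher payoff than Right against every column: 1 > 0, 10 > 9.
So Right is strictly dominated and the server never plays it.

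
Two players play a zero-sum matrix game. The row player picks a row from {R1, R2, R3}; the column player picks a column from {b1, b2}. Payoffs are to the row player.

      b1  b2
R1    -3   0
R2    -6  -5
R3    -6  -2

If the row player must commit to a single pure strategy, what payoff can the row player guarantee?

Row minima: R1 → -3, R2 → -6, R3 → -6.
The best of these is -3.

-3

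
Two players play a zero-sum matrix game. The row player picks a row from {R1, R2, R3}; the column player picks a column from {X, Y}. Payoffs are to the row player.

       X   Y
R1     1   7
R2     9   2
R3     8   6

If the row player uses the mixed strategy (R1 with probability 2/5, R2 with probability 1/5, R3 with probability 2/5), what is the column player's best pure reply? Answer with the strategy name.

If the column player plays X, the row player's expected payoff is (2/5)·1 + (1/5)·9 + (2/5)·8 = 27/5.
If the column player plays Y, the row player's expected payoff is (2/5)·7 + (1/5)·2 + (2/5)·6 = 28/5.
The column player minimizes the row player's payoff; the smallest is 27/5, so the best response is X.

X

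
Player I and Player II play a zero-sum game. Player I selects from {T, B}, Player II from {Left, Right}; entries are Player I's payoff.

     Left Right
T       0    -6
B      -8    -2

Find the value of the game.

-4

Row minima: T → -6, B → -8; maximin = -6.
Column maxima: Left → 0, Right → -2; minimax = -2.
-6 ≠ -2, so there is no saddle point; optimal play is mixed.
Let Player I play T with probability p. Expected payoff against Left: 0p + (-8)(1−p) = 8p − 8; against Right: (-6)p + (-2)(1−p) = −4p − 2.
Setting these equal: 8p − 8 = −4p − 2 ⇒ 12p = 6 ⇒ p = 1/2, and the value is (8)·(1/2) − 8 = -4.
For Player II: with q = P(Left), equating T's and B's payoffs gives 6q − 6 = −6q − 2 ⇒ q = 1/3.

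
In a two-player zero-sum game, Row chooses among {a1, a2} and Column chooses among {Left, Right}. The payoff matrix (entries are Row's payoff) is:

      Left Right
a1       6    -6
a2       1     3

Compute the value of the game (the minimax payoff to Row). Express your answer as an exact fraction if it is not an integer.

12/7

Row minima: a1 → -6, a2 → 1; maximin = 1.
Column maxima: Left → 6, Right → 3; minimax = 3.
1 ≠ 3, so there is no saddle point; optimal play is mixed.
Let Row play a1 with probability p. Expected payoff against Left: 6p + 1(1−p) = 5p + 1; against Right: (-6)p + 3(1−p) = −9p + 3.
Setting these equal: 5p + 1 = −9p + 3 ⇒ 14p = 2 ⇒ p = 1/7, and the value is (5)·(1/7) + 1 = 12/7.
For Column: with q = P(Left), equating a1's and a2's payoffs gives 12q − 6 = −2q + 3 ⇒ q = 9/14.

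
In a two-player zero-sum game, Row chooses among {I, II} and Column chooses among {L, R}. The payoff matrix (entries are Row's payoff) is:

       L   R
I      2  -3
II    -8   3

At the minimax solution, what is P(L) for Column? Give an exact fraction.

3/8

Row minima: I → -3, II → -8; maximin = -3.
Column maxima: L → 2, R → 3; minimax = 2.
-3 ≠ 2, so there is no saddle point; optimal play is mixed.
Let Row play I with probability p. Expected payoff against L: 2p + (-8)(1−p) = 10p − 8; against R: (-3)p + 3(1−p) = −6p + 3.
Setting these equal: 10p − 8 = −6p + 3 ⇒ 16p = 11 ⇒ p = 11/16, and the value is (10)·(11/16) − 8 = -9/8.
For Column: with q = P(L), equating I's and II's payoffs gives 5q − 3 = −11q + 3 ⇒ q = 3/8.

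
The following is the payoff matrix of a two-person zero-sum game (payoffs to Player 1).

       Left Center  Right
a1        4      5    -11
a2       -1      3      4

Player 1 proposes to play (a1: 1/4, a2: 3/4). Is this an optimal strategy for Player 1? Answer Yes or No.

Against Left this mix gives (1/4)·4 + (3/4)·(-1) = 1/4.
Against Center this mix gives (1/4)·5 + (3/4)·3 = 7/2.
Against Right this mix gives (1/4)·(-11) + (3/4)·4 = 1/4.
All of Player 2's active replies (Left, Right) yield 1/4, and no column does worse for Player 1. The mix makes Player 2 indifferent and guarantees 1/4, so it is optimal.

Yes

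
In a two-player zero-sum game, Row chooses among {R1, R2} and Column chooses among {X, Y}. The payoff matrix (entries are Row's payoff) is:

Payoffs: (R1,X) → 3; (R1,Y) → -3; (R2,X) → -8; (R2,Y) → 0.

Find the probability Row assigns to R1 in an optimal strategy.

Row minima: R1 → -3, R2 → -8; maximin = -3.
Column maxima: X → 3, Y → 0; minimax = 0.
-3 ≠ 0, so there is no saddle point; optimal play is mixed.
Let Row play R1 with probability p. Expected payoff against X: 3p + (-8)(1−p) = 11p − 8; against Y: (-3)p + 0(1−p) = −3p.
Setting these equal: 11p − 8 = −3p ⇒ 14p = 8 ⇒ p = 4/7, and the value is (11)·(4/7) − 8 = -12/7.
For Column: with q = P(X), equating R1's and R2's payoffs gives 6q − 3 = −8q ⇒ q = 3/14.

4/7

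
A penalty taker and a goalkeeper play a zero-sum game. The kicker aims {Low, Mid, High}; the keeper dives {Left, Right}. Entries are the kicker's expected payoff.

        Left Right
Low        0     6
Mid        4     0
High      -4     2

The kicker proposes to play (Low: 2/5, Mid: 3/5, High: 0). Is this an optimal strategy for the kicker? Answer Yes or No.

Yes

Against Left this mix gives (2/5)·0 + (3/5)·4 = 12/5.
Against Right this mix gives (2/5)·6 + (3/5)·0 = 12/5.
All of the keeper's active replies (Left, Right) yield 12/5, and no column does worse for the kicker. The mix makes the keeper indifferent and guarantees 12/5, so it is optimal.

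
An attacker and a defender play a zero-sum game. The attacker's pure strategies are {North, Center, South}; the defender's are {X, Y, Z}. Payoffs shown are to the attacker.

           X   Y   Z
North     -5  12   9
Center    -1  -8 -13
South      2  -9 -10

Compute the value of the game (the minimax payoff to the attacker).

-16/13

Row minima: North → -5, Center → -13, South → -10; maximin = -5.
Column maxima: X → 2, Y → 12, Z → 9; minimax = 2.
-5 ≠ 2, so there is no saddle point; optimal play is mixed.
Y is strictly dominated by Z (it gives the attacker strictly more in every row), so the defender never plays it.
With Y eliminated, Center is strictly dominated by South (South gives the attacker strictly more in every remaining column), so the attacker never plays it.
On the remaining 2×2 (North, South vs X, Z):
Let the attacker play North with probability p. Expected payoff against X: (-5)p + 2(1−p) = −7p + 2; against Z: 9p + (-10)(1−p) = 19p − 10.
Setting these equal: −7p + 2 = 19p − 10 ⇒ −26p = -12 ⇒ p = 6/13, and the value is (-7)·(6/13) + 2 = -16/13.
For the defender: with q = P(X), equating North's and South's payoffs gives −14q + 9 = 12q − 10 ⇒ q = 19/26.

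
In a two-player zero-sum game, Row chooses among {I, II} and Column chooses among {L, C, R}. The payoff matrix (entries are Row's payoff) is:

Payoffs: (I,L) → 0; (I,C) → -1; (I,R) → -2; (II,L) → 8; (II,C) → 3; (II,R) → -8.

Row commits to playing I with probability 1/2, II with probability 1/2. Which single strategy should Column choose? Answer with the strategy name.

If Column plays L, Row's expected payoff is (1/2)·0 + (1/2)·8 = 4.
If Column plays C, Row's expected payoff is (1/2)·(-1) + (1/2)·3 = 1.
If Column plays R, Row's expected payoff is (1/2)·(-2) + (1/2)·(-8) = -5.
Column minimizes Row's payoff; the smallest is -5, so the best response is R.

R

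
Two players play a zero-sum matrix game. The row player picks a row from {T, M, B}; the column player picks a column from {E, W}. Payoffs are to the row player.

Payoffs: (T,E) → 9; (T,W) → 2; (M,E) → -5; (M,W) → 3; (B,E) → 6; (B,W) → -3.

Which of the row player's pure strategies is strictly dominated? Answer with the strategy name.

T gives a strictly higher payoff than B against every column: 9 > 6, 2 > -3.
So B is strictly dominated and the row player never plays it.

B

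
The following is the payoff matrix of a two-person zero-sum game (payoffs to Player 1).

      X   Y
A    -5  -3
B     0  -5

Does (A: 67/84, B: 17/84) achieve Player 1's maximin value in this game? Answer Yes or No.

Against X this mix gives (67/84)·(-5) + (17/84)·0 = -335/84.
Against Y this mix gives (67/84)·(-3) + (17/84)·(-5) = -143/42.
Player 2 will play X, holding Player 1 to -335/84. Shifting weight toward the row that does better against X would raise this floor (the equalizing mix achieves -25/7 against both X and Y), so the proposed strategy is not optimal.

No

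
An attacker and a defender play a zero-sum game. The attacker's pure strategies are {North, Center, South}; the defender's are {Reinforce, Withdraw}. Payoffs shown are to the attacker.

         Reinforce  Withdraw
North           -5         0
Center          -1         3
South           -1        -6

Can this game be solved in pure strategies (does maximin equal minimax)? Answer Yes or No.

Row minima: North → -5, Center → -1, South → -6; maximin = -1.
Column maxima: Reinforce → -1, Withdraw → 3; minimax = -1.
maximin = minimax = -1, so a saddle point exists.

Yes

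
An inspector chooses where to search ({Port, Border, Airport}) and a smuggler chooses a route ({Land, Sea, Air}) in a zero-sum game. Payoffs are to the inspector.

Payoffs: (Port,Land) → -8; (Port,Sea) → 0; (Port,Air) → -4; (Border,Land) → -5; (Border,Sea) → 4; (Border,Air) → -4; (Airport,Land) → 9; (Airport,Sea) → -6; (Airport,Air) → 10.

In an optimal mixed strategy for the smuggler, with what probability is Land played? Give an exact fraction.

Row minima: Port → -8, Border → -5, Airport → -6; maximin = -5.
Column maxima: Land → 9, Sea → 4, Air → 10; minimax = 4.
-5 ≠ 4, so there is no saddle point; optimal play is mixed.
Air is strictly dominated by Land (it gives the inspector strictly more in every row), so the smuggler never plays it.
With Air eliminated, Port is strictly dominated by Border (Border gives the inspector strictly more in every remaining column), so the inspector never plays it.
On the remaining 2×2 (Border, Airport vs Land, Sea):
Let the inspector play Border with probability p. Expected payoff against Land: (-5)p + 9(1−p) = −14p + 9; against Sea: 4p + (-6)(1−p) = 10p − 6.
Setting these equal: −14p + 9 = 10p − 6 ⇒ −24p = -15 ⇒ p = 5/8, and the value is (-14)·(5/8) + 9 = 1/4.
For the smuggler: with q = P(Land), equating Border's and Airport's payoffs gives −9q + 4 = 15q − 6 ⇒ q = 5/12.

5/12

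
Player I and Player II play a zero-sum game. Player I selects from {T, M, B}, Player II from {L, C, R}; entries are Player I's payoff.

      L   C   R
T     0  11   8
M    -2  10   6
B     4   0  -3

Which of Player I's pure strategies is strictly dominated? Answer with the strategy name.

T gives a strictly higher payoff than M against every column: 0 > -2, 11 > 10, 8 > 6.
So M is strictly dominated and Player I never plays it.

M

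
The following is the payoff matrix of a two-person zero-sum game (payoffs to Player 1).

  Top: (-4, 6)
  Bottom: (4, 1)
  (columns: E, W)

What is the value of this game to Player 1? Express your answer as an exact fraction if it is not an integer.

28/13

Row minima: Top → -4, Bottom → 1; maximin = 1.
Column maxima: E → 4, W → 6; minimax = 4.
1 ≠ 4, so there is no saddle point; optimal play is mixed.
Let Player 1 play Top with probability p. Expected payoff against E: (-4)p + 4(1−p) = −8p + 4; against W: 6p + 1(1−p) = 5p + 1.
Setting these equal: −8p + 4 = 5p + 1 ⇒ −13p = -3 ⇒ p = 3/13, and the value is (-8)·(3/13) + 4 = 28/13.
For Player 2: with q = P(E), equating Top's and Bottom's payoffs gives −10q + 6 = 3q + 1 ⇒ q = 5/13.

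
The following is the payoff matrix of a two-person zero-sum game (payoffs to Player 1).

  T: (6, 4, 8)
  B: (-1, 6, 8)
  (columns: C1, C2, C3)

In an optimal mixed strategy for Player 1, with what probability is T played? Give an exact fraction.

7/9

Row minima: T → 4, B → -1; maximin = 4.
Column maxima: C1 → 6, C2 → 6, C3 → 8; minimax = 6.
4 ≠ 6, so there is no saddle point; optimal play is mixed.
C3 is strictly dominated by C1 (it gives Player 1 strictly more in every row), so Player 2 never plays it.
On the remaining 2×2 (T, B vs C1, C2):
Let Player 1 play T with probability p. Expected payoff against C1: 6p + (-1)(1−p) = 7p − 1; against C2: 4p + 6(1−p) = −2p + 6.
Setting these equal: 7p − 1 = −2p + 6 ⇒ 9p = 7 ⇒ p = 7/9, and the value is (7)·(7/9) − 1 = 40/9.
For Player 2: with q = P(C1), equating T's and B's payoffs gives 2q + 4 = −7q + 6 ⇒ q = 2/9.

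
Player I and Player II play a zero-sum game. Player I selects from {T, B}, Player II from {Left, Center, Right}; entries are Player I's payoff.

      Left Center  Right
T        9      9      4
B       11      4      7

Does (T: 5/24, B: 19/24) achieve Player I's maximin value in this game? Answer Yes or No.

No

Against Left this mix gives (5/24)·9 + (19/24)·11 = 127/12.
Against Center this mix gives (5/24)·9 + (19/24)·4 = 121/24.
Against Right this mix gives (5/24)·4 + (19/24)·7 = 51/8.
Player II will play Center, holding Player I to 121/24. Shifting weight toward the row that does better against Center would raise this floor (the equalizing mix achieves 47/8 against both Center and Right), so the proposed strategy is not optimal.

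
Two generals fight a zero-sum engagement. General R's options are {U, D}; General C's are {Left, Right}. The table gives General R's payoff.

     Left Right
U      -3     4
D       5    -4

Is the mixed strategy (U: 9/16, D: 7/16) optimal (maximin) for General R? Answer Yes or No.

Yes

Against Left this mix gives (9/16)·(-3) + (7/16)·5 = 1/2.
Against Right this mix gives (9/16)·4 + (7/16)·(-4) = 1/2.
All of General C's active replies (Left, Right) yield 1/2, and no column does worse for General R. The mix makes General C indifferent and guarantees 1/2, so it is optimal.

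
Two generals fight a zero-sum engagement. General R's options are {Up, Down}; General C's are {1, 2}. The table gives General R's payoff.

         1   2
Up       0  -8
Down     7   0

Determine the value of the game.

Row minima: Up → -8, Down → 0; maximin = 0.
Column maxima: 1 → 7, 2 → 0; minimax = 0.
Since maximin = minimax = 0, there is a saddle point and the value is 0.

0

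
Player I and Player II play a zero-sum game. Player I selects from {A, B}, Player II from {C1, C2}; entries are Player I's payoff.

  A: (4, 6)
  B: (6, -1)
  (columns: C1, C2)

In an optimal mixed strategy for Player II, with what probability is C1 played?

Row minima: A → 4, B → -1; maximin = 4.
Column maxima: C1 → 6, C2 → 6; minimax = 6.
4 ≠ 6, so there is no saddle point; optimal play is mixed.
Let Player I play A with probability p. Expected payoff against C1: 4p + 6(1−p) = −2p + 6; against C2: 6p + (-1)(1−p) = 7p − 1.
Setting these equal: −2p + 6 = 7p − 1 ⇒ −9p = -7 ⇒ p = 7/9, and the value is (-2)·(7/9) + 6 = 40/9.
For Player II: with q = P(C1), equating A's and B's payoffs gives −2q + 6 = 7q − 1 ⇒ q = 7/9.

7/9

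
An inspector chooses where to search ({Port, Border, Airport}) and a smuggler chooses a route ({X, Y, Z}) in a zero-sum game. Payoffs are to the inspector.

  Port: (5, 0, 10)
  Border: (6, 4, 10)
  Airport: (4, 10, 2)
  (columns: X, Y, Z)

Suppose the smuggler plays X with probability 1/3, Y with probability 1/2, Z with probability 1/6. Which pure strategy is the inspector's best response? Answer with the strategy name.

Expected payoff of Port: (1/3)·5 + (1/2)·0 + (1/6)·10 = 10/3.
Expected payoff of Border: (1/3)·6 + (1/2)·4 + (1/6)·10 = 17/3.
Expected payoff of Airport: (1/3)·4 + (1/2)·10 + (1/6)·2 = 20/3.
The largest is 20/3, so the inspector's best response is Airport.

Airport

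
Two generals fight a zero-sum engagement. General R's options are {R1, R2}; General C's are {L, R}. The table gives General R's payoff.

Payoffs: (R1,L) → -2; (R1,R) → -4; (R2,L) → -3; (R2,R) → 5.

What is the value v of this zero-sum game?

-11/5

Row minima: R1 → -4, R2 → -3; maximin = -3.
Column maxima: L → -2, R → 5; minimax = -2.
-3 ≠ -2, so there is no saddle point; optimal play is mixed.
Let General R play R1 with probability p. Expected payoff against L: (-2)p + (-3)(1−p) = p − 3; against R: (-4)p + 5(1−p) = −9p + 5.
Setting these equal: p − 3 = −9p + 5 ⇒ 10p = 8 ⇒ p = 4/5, and the value is (1)·(4/5) − 3 = -11/5.
For General C: with q = P(L), equating R1's and R2's payoffs gives 2q − 4 = −8q + 5 ⇒ q = 9/10.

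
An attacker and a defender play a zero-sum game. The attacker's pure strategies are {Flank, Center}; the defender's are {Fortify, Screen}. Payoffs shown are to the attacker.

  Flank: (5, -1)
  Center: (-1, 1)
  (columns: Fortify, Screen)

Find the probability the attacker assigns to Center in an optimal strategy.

3/4

Row minima: Flank → -1, Center → -1; maximin = -1.
Column maxima: Fortify → 5, Screen → 1; minimax = 1.
-1 ≠ 1, so there is no saddle point; optimal play is mixed.
Let the attacker play Flank with probability p. Expected payoff against Fortify: 5p + (-1)(1−p) = 6p − 1; against Screen: (-1)p + 1(1−p) = −2p + 1.
Setting these equal: 6p − 1 = −2p + 1 ⇒ 8p = 2 ⇒ p = 1/4, and the value is (6)·(1/4) − 1 = 1/2.
For the defender: with q = P(Fortify), equating Flank's and Center's payoffs gives 6q − 1 = −2q + 1 ⇒ q = 1/4.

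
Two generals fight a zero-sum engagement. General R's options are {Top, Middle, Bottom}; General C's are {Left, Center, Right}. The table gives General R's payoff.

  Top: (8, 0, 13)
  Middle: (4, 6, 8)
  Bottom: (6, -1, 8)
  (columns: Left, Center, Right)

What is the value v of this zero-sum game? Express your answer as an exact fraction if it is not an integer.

24/5

Row minima: Top → 0, Middle → 4, Bottom → -1; maximin = 4.
Column maxima: Left → 8, Center → 6, Right → 13; minimax = 6.
4 ≠ 6, so there is no saddle point; optimal play is mixed.
Bottom is strictly dominated by Top, so General R never plays it.
Right is strictly dominated by Left (it gives General R strictly more in every row), so General C never plays it.
On the remaining 2×2 (Top, Middle vs Left, Center):
Let General R play Top with probability p. Expected payoff against Left: 8p + 4(1−p) = 4p + 4; against Center: 0p + 6(1−p) = −6p + 6.
Setting these equal: 4p + 4 = −6p + 6 ⇒ 10p = 2 ⇒ p = 1/5, and the value is (4)·(1/5) + 4 = 24/5.
For General C: with q = P(Left), equating Top's and Middle's payoffs gives 8q = −2q + 6 ⇒ q = 3/5.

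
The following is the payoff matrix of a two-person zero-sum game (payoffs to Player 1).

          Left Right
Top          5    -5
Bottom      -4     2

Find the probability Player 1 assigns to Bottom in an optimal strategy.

Row minima: Top → -5, Bottom → -4; maximin = -4.
Column maxima: Left → 5, Right → 2; minimax = 2.
-4 ≠ 2, so there is no saddle point; optimal play is mixed.
Let Player 1 play Top with probability p. Expected payoff against Left: 5p + (-4)(1−p) = 9p − 4; against Right: (-5)p + 2(1−p) = −7p + 2.
Setting these equal: 9p − 4 = −7p + 2 ⇒ 16p = 6 ⇒ p = 3/8, and the value is (9)·(3/8) − 4 = -5/8.
For Player 2: with q = P(Left), equating Top's and Bottom's payoffs gives 10q − 5 = −6q + 2 ⇒ q = 7/16.

5/8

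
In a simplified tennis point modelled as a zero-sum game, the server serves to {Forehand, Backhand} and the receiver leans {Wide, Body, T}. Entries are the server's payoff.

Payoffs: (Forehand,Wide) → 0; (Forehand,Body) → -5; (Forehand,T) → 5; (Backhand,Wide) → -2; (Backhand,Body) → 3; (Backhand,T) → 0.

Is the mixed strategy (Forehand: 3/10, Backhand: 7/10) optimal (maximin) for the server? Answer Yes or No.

Against Wide this mix gives (3/10)·0 + (7/10)·(-2) = -7/5.
Against Body this mix gives (3/10)·(-5) + (7/10)·3 = 3/5.
Against T this mix gives (3/10)·5 + (7/10)·0 = 3/2.
The receiver will play Wide, holding the server to -7/5. Shifting weight toward the row that does better against Wide would raise this floor (the equalizing mix achieves -1 against both Wide and Body), so the proposed strategy is not optimal.

No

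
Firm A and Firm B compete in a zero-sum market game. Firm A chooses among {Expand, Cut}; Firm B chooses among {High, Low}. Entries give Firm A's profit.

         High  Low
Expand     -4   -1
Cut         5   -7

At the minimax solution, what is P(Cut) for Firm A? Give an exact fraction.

Row minima: Expand → -4, Cut → -7; maximin = -4.
Column maxima: High → 5, Low → -1; minimax = -1.
-4 ≠ -1, so there is no saddle point; optimal play is mixed.
Let Firm A play Expand with probability p. Expected payoff against High: (-4)p + 5(1−p) = −9p + 5; against Low: (-1)p + (-7)(1−p) = 6p − 7.
Setting these equal: −9p + 5 = 6p − 7 ⇒ −15p = -12 ⇒ p = 4/5, and the value is (-9)·(4/5) + 5 = -11/5.
For Firm B: with q = P(High), equating Expand's and Cut's payoffs gives −3q − 1 = 12q − 7 ⇒ q = 2/5.

1/5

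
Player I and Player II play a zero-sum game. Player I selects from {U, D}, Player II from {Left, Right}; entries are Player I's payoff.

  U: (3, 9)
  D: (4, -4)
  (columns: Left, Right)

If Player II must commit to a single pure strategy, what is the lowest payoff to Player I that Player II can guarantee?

4

Column maxima: Left → 4, Right → 9.
The smallest of these is 4.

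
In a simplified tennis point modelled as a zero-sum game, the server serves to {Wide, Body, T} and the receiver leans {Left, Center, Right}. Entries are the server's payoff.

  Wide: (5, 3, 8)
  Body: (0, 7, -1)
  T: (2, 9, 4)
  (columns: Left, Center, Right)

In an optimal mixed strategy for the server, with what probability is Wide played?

7/9

Row minima: Wide → 3, Body → -1, T → 2; maximin = 3.
Column maxima: Left → 5, Center → 9, Right → 8; minimax = 5.
3 ≠ 5, so there is no saddle point; optimal play is mixed.
Body is strictly dominated by T, so the server never plays it.
With Body eliminated, Right is strictly dominated by Left (it gives the server strictly more in every remaining row), so the receiver never plays it.
On the remaining 2×2 (Wide, T vs Left, Center):
Let the server play Wide with probability p. Expected payoff against Left: 5p + 2(1−p) = 3p + 2; against Center: 3p + 9(1−p) = −6p + 9.
Setting these equal: 3p + 2 = −6p + 9 ⇒ 9p = 7 ⇒ p = 7/9, and the value is (3)·(7/9) + 2 = 13/3.
For the receiver: with q = P(Left), equating Wide's and T's payoffs gives 2q + 3 = −7q + 9 ⇒ q = 2/3.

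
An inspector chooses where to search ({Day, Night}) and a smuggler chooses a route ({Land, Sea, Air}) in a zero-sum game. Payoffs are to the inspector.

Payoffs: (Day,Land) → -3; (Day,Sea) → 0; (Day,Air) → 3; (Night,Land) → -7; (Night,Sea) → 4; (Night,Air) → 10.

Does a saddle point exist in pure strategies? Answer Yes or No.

Row minima: Day → -3, Night → -7; maximin = -3.
Column maxima: Land → -3, Sea → 4, Air → 10; minimax = -3.
maximin = minimax = -3, so a saddle point exists.

Yes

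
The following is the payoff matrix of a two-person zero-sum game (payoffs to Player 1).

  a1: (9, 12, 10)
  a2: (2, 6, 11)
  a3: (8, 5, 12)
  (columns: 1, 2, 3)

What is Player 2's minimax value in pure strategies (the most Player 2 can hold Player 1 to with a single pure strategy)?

Column maxima: 1 → 9, 2 → 12, 3 → 12.
The smallest of these is 9.

9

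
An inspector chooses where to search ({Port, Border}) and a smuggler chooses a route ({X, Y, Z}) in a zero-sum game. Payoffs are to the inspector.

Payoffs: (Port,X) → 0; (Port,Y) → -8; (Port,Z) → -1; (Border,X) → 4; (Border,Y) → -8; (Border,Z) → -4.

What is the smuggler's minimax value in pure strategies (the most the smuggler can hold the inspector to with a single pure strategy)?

-8

Column maxima: X → 4, Y → -8, Z → -1.
The smallest of these is -8.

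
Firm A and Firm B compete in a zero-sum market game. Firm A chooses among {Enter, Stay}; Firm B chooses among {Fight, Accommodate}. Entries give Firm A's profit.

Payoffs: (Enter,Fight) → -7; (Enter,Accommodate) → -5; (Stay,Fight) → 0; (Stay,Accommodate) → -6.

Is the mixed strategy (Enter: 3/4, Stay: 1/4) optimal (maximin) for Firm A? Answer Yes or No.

Yes

Against Fight this mix gives (3/4)·(-7) + (1/4)·0 = -21/4.
Against Accommodate this mix gives (3/4)·(-5) + (1/4)·(-6) = -21/4.
All of Firm B's active replies (Fight, Accommodate) yield -21/4, and no column does worse for Firm A. The mix makes Firm B indifferent and guarantees -21/4, so it is optimal.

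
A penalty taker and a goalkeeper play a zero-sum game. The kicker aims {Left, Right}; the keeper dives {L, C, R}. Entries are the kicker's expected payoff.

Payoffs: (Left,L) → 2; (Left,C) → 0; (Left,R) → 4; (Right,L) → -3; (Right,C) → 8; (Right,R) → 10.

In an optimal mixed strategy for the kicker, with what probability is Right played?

Row minima: Left → 0, Right → -3; maximin = 0.
Column maxima: L → 2, C → 8, R → 10; minimax = 2.
0 ≠ 2, so there is no saddle point; optimal play is mixed.
R is strictly dominated by L (it gives the kicker strictly more in every row), so the keeper never plays it.
On the remaining 2×2 (Left, Right vs L, C):
Let the kicker play Left with probability p. Expected payoff against L: 2p + (-3)(1−p) = 5p − 3; against C: 0p + 8(1−p) = −8p + 8.
Setting these equal: 5p − 3 = −8p + 8 ⇒ 13p = 11 ⇒ p = 11/13, and the value is (5)·(11/13) − 3 = 16/13.
For the keeper: with q = P(L), equating Left's and Right's payoffs gives 2q = −11q + 8 ⇒ q = 8/13.

2/13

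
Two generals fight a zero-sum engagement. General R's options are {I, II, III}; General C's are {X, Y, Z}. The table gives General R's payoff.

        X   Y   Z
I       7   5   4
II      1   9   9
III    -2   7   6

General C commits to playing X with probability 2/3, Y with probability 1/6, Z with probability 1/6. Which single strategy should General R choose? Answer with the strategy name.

Expected payoff of I: (2/3)·7 + (1/6)·5 + (1/6)·4 = 37/6.
Expected payoff of II: (2/3)·1 + (1/6)·9 + (1/6)·9 = 11/3.
Expected payoff of III: (2/3)·(-2) + (1/6)·7 + (1/6)·6 = 5/6.
The largest is 37/6, so General R's best response is I.

I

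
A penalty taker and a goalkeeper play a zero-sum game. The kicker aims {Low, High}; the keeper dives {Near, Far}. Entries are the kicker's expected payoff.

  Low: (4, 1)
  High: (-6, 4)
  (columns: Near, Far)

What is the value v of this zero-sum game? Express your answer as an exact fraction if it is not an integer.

22/13

Row minima: Low → 1, High → -6; maximin = 1.
Column maxima: Near → 4, Far → 4; minimax = 4.
1 ≠ 4, so there is no saddle point; optimal play is mixed.
Let the kicker play Low with probability p. Expected payoff against Near: 4p + (-6)(1−p) = 10p − 6; against Far: 1p + 4(1−p) = −3p + 4.
Setting these equal: 10p − 6 = −3p + 4 ⇒ 13p = 10 ⇒ p = 10/13, and the value is (10)·(10/13) − 6 = 22/13.
For the keeper: with q = P(Near), equating Low's and High's payoffs gives 3q + 1 = −10q + 4 ⇒ q = 3/13.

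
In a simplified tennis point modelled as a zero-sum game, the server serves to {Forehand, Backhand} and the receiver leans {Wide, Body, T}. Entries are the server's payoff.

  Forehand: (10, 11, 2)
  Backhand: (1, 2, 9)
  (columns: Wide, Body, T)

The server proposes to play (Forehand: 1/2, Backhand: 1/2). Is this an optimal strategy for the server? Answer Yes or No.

Against Wide this mix gives (1/2)·10 + (1/2)·1 = 11/2.
Against Body this mix gives (1/2)·11 + (1/2)·2 = 13/2.
Against T this mix gives (1/2)·2 + (1/2)·9 = 11/2.
All of the receiver's active replies (Wide, T) yield 11/2, and no column does worse for the server. The mix makes the receiver indifferent and guarantees 11/2, so it is optimal.

Yes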